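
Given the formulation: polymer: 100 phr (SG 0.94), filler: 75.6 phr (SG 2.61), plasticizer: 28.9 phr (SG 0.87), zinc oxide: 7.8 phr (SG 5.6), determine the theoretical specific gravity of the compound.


Sum of weights = 212.3
Volume contributions:
  polymer: 100/0.94 = 106.3830
  filler: 75.6/2.61 = 28.9655
  plasticizer: 28.9/0.87 = 33.2184
  zinc oxide: 7.8/5.6 = 1.3929
Sum of volumes = 169.9597
SG = 212.3 / 169.9597 = 1.249

SG = 1.249


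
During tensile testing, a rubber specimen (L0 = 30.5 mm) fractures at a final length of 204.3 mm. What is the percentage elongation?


Elongation = (Lf - L0) / L0 * 100
= (204.3 - 30.5) / 30.5 * 100
= 173.8 / 30.5 * 100
= 569.8%

569.8%


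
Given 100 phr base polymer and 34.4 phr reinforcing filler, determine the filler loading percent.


Filler % = filler / (rubber + filler) * 100
= 34.4 / (100 + 34.4) * 100
= 34.4 / 134.4 * 100
= 25.6%

25.6%


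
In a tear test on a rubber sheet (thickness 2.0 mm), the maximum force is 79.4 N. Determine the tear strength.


Tear strength = force / thickness
= 79.4 / 2.0
= 39.7 N/mm

39.7 N/mm


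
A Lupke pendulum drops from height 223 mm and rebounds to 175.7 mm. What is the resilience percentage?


Resilience = h_rebound / h_drop * 100
= 175.7 / 223 * 100
= 78.8%

78.8%


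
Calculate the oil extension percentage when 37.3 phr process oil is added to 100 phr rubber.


Oil % = oil / (100 + oil) * 100
= 37.3 / (100 + 37.3) * 100
= 37.3 / 137.3 * 100
= 27.17%

27.17%


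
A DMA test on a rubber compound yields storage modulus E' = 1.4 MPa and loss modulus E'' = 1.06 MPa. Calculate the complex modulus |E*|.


|E*| = sqrt(E'^2 + E''^2)
= sqrt(1.4^2 + 1.06^2)
= sqrt(1.9600 + 1.1236)
= 1.756 MPa

1.756 MPa


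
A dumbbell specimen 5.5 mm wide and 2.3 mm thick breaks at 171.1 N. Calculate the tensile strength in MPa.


Area = width * thickness = 5.5 * 2.3 = 12.65 mm^2
TS = force / area = 171.1 / 12.65 = 13.53 MPa

13.53 MPa


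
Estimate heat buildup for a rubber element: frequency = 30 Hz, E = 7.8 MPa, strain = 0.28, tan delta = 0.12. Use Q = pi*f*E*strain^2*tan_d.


Q = pi * f * E * strain^2 * tan_d
= pi * 30 * 7.8 * 0.28^2 * 0.12
= pi * 30 * 7.8 * 0.0784 * 0.12
= 6.9161

Q = 6.9161


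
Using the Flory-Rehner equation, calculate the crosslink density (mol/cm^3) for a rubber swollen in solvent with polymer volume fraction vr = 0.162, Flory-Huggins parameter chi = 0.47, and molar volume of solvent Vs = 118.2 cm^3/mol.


ln(1 - vr) = ln(1 - 0.162) = -0.1767
Numerator = -((-0.1767) + 0.162 + 0.47 * 0.162^2) = 0.0024
Denominator = 118.2 * (0.162^(1/3) - 0.162/2) = 54.8609
nu = 0.0024 / 54.8609 = 4.3793e-05 mol/cm^3

4.3793e-05 mol/cm^3


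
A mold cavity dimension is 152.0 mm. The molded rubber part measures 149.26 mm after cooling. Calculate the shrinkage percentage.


Shrinkage = (mold - part) / mold * 100
= (152.0 - 149.26) / 152.0 * 100
= 2.74 / 152.0 * 100
= 1.8%

1.8%


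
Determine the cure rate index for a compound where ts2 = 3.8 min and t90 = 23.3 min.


CRI = 100 / (t90 - ts2)
= 100 / (23.3 - 3.8)
= 100 / 19.5
= 5.13 min^-1

5.13 min^-1


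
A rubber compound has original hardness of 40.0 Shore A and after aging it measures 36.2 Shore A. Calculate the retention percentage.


Retention = aged / original * 100
= 36.2 / 40.0 * 100
= 90.5%

90.5%


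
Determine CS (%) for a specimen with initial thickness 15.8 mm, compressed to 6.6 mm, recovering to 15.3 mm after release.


CS = (t0 - recovered) / (t0 - ts) * 100
= (15.8 - 15.3) / (15.8 - 6.6) * 100
= 0.5 / 9.2 * 100
= 5.4%

5.4%


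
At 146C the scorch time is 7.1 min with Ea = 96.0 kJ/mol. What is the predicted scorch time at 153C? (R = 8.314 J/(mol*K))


Convert temperatures: T1 = 146 + 273.15 = 419.15 K, T2 = 153 + 273.15 = 426.15 K
ts2_new = 7.1 * exp(96000 / 8.314 * (1/426.15 - 1/419.15))
1/T2 - 1/T1 = -3.9189e-05
ts2_new = 4.52 min

4.52 min


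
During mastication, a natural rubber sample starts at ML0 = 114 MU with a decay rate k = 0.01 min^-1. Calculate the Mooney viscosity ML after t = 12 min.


ML = ML0 * exp(-k * t)
ML = 114 * exp(-0.01 * 12)
ML = 114 * 0.8869
ML = 101.11 MU

101.11 MU


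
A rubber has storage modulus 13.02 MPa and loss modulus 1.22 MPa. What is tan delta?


tan delta = E'' / E'
= 1.22 / 13.02
= 0.0937

tan delta = 0.0937


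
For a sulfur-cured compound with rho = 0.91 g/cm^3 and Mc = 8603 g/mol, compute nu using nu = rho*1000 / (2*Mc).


nu = rho * 1000 / (2 * Mc)
nu = 0.91 * 1000 / (2 * 8603)
nu = 910.0 / 17206
nu = 0.0529 mol/L

0.0529 mol/L


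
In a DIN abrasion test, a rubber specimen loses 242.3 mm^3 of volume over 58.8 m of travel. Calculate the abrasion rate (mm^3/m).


Rate = volume_loss / distance
= 242.3 / 58.8
= 4.121 mm^3/m

4.121 mm^3/m


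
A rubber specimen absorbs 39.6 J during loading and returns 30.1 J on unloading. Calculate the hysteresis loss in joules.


Hysteresis loss = loading - unloading
= 39.6 - 30.1
= 9.5 J

9.5 J


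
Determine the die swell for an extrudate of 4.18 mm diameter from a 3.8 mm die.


Die swell ratio = D_extrudate / D_die
= 4.18 / 3.8
= 1.1

Die swell = 1.1


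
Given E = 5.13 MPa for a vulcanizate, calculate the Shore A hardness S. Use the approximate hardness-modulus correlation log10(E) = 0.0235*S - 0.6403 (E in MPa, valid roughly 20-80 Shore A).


log10(E) = 0.0235*S - 0.6403  =>  S = (log10(E) + 0.6403) / 0.0235
log10(5.13) = 0.710117
S = (0.710117 + 0.6403) / 0.0235 = 1.350417 / 0.0235
S = 57.5

Shore A = 57.5


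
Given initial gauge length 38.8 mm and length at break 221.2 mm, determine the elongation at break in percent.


Elongation = (Lf - L0) / L0 * 100
= (221.2 - 38.8) / 38.8 * 100
= 182.4 / 38.8 * 100
= 470.1%

470.1%


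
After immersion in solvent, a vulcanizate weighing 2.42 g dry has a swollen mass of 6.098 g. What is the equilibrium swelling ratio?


Q = W_swollen / W_dry
Q = 6.098 / 2.42
Q = 2.52

Q = 2.52


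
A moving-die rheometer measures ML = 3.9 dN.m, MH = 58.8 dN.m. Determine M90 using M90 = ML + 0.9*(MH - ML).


M90 = ML + 0.9 * (MH - ML)
M90 = 3.9 + 0.9 * (58.8 - 3.9)
M90 = 3.9 + 0.9 * 54.9
M90 = 53.31 dN.m

53.31 dN.m


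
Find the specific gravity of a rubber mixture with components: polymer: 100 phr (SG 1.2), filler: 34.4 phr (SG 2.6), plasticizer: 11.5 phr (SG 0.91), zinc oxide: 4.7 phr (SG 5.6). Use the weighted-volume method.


Sum of weights = 150.6
Volume contributions:
  polymer: 100/1.2 = 83.3333
  filler: 34.4/2.6 = 13.2308
  plasticizer: 11.5/0.91 = 12.6374
  zinc oxide: 4.7/5.6 = 0.8393
Sum of volumes = 110.0408
SG = 150.6 / 110.0408 = 1.369

SG = 1.369


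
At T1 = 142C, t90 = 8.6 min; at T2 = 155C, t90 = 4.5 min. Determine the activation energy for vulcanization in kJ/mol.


T1 = 415.15 K, T2 = 428.15 K
1/T1 - 1/T2 = 7.3138e-05
ln(t1/t2) = ln(8.6/4.5) = 0.6477
Ea = 8.314 * 0.6477 / 7.3138e-05 = 73626.0274 J/mol
Ea = 73.63 kJ/mol

73.63 kJ/mol


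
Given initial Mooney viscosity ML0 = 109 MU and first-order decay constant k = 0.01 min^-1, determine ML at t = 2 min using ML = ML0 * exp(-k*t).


ML = ML0 * exp(-k * t)
ML = 109 * exp(-0.01 * 2)
ML = 109 * 0.9802
ML = 106.84 MU

106.84 MU


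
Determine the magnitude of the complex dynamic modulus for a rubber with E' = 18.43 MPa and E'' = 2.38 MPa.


|E*| = sqrt(E'^2 + E''^2)
= sqrt(18.43^2 + 2.38^2)
= sqrt(339.6649 + 5.6644)
= 18.583 MPa

18.583 MPa


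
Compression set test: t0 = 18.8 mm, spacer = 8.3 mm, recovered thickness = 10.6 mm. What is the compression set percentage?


CS = (t0 - recovered) / (t0 - ts) * 100
= (18.8 - 10.6) / (18.8 - 8.3) * 100
= 8.2 / 10.5 * 100
= 78.1%

78.1%


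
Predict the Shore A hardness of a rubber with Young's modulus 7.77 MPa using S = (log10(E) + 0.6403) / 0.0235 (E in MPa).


log10(E) = 0.0235*S - 0.6403  =>  S = (log10(E) + 0.6403) / 0.0235
log10(7.77) = 0.890421
S = (0.890421 + 0.6403) / 0.0235 = 1.530721 / 0.0235
S = 65.1

Shore A = 65.1


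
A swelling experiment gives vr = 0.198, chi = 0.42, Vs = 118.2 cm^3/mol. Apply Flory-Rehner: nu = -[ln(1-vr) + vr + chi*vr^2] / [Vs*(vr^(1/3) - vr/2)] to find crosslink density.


ln(1 - vr) = ln(1 - 0.198) = -0.2206
Numerator = -((-0.2206) + 0.198 + 0.42 * 0.198^2) = 0.0062
Denominator = 118.2 * (0.198^(1/3) - 0.198/2) = 57.1908
nu = 0.0062 / 57.1908 = 1.0808e-04 mol/cm^3

1.0808e-04 mol/cm^3


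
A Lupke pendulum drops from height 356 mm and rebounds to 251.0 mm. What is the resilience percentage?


Resilience = h_rebound / h_drop * 100
= 251.0 / 356 * 100
= 70.5%

70.5%


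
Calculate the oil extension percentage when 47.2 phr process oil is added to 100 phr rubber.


Oil % = oil / (100 + oil) * 100
= 47.2 / (100 + 47.2) * 100
= 47.2 / 147.2 * 100
= 32.07%

32.07%


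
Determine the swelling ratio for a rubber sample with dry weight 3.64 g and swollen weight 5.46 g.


Q = W_swollen / W_dry
Q = 5.46 / 3.64
Q = 1.5

Q = 1.5


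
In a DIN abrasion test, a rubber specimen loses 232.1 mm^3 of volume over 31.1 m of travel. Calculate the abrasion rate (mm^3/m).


Rate = volume_loss / distance
= 232.1 / 31.1
= 7.463 mm^3/m

7.463 mm^3/m


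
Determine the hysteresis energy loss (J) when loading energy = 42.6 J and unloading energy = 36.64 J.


Hysteresis loss = loading - unloading
= 42.6 - 36.64
= 5.96 J

5.96 J


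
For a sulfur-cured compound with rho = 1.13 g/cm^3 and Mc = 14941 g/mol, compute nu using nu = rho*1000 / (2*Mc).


nu = rho * 1000 / (2 * Mc)
nu = 1.13 * 1000 / (2 * 14941)
nu = 1130.0 / 29882
nu = 0.0378 mol/L

0.0378 mol/L


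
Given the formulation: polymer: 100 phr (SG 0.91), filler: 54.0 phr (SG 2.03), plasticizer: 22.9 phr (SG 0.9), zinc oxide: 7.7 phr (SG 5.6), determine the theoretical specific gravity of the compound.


Sum of weights = 184.6
Volume contributions:
  polymer: 100/0.91 = 109.8901
  filler: 54.0/2.03 = 26.6010
  plasticizer: 22.9/0.9 = 25.4444
  zinc oxide: 7.7/5.6 = 1.3750
Sum of volumes = 163.3105
SG = 184.6 / 163.3105 = 1.13

SG = 1.13


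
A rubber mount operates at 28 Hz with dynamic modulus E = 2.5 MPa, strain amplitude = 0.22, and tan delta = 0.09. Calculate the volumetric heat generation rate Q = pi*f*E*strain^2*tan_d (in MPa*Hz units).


Q = pi * f * E * strain^2 * tan_d
= pi * 28 * 2.5 * 0.22^2 * 0.09
= pi * 28 * 2.5 * 0.0484 * 0.09
= 0.9579

Q = 0.9579


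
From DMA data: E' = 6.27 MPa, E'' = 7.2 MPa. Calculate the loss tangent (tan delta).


tan delta = E'' / E'
= 7.2 / 6.27
= 1.1483

tan delta = 1.1483


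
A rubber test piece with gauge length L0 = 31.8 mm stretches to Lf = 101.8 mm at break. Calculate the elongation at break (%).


Elongation = (Lf - L0) / L0 * 100
= (101.8 - 31.8) / 31.8 * 100
= 70.0 / 31.8 * 100
= 220.1%

220.1%


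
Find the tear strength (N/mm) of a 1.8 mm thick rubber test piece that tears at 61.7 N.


Tear strength = force / thickness
= 61.7 / 1.8
= 34.28 N/mm

34.28 N/mm


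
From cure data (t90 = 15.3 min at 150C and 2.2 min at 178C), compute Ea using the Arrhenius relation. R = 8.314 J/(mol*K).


T1 = 423.15 K, T2 = 451.15 K
1/T1 - 1/T2 = 1.4667e-04
ln(t1/t2) = ln(15.3/2.2) = 1.9394
Ea = 8.314 * 1.9394 / 1.4667e-04 = 109934.4156 J/mol
Ea = 109.93 kJ/mol

109.93 kJ/mol


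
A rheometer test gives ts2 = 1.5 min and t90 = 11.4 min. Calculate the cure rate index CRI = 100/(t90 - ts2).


CRI = 100 / (t90 - ts2)
= 100 / (11.4 - 1.5)
= 100 / 9.9
= 10.1 min^-1

10.1 min^-1


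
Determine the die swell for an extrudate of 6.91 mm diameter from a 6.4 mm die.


Die swell ratio = D_extrudate / D_die
= 6.91 / 6.4
= 1.08

Die swell = 1.08


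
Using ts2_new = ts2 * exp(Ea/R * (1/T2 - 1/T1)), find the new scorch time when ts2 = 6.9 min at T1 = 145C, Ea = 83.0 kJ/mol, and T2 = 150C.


Convert temperatures: T1 = 145 + 273.15 = 418.15 K, T2 = 150 + 273.15 = 423.15 K
ts2_new = 6.9 * exp(83000 / 8.314 * (1/423.15 - 1/418.15))
1/T2 - 1/T1 = -2.8258e-05
ts2_new = 5.2 min

5.2 min


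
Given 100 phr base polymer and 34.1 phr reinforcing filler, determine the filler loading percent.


Filler % = filler / (rubber + filler) * 100
= 34.1 / (100 + 34.1) * 100
= 34.1 / 134.1 * 100
= 25.43%

25.43%


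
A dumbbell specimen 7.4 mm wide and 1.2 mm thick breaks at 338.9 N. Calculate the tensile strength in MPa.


Area = width * thickness = 7.4 * 1.2 = 8.88 mm^2
TS = force / area = 338.9 / 8.88 = 38.16 MPa

38.16 MPa


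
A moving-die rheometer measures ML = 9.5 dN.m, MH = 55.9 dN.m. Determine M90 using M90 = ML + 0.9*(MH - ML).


M90 = ML + 0.9 * (MH - ML)
M90 = 9.5 + 0.9 * (55.9 - 9.5)
M90 = 9.5 + 0.9 * 46.4
M90 = 51.26 dN.m

51.26 dN.m


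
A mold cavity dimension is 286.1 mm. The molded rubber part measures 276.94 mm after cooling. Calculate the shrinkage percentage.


Shrinkage = (mold - part) / mold * 100
= (286.1 - 276.94) / 286.1 * 100
= 9.16 / 286.1 * 100
= 3.2%

3.2%


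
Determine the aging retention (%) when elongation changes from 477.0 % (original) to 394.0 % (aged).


Retention = aged / original * 100
= 394.0 / 477.0 * 100
= 82.6%

82.6%


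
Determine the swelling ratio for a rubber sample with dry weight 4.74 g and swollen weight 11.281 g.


Q = W_swollen / W_dry
Q = 11.281 / 4.74
Q = 2.38

Q = 2.38


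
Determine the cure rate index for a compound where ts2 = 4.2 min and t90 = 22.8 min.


CRI = 100 / (t90 - ts2)
= 100 / (22.8 - 4.2)
= 100 / 18.6
= 5.38 min^-1

5.38 min^-1


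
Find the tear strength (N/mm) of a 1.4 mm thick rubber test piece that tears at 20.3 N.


Tear strength = force / thickness
= 20.3 / 1.4
= 14.5 N/mm

14.5 N/mm


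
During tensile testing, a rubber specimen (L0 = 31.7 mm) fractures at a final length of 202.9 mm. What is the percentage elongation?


Elongation = (Lf - L0) / L0 * 100
= (202.9 - 31.7) / 31.7 * 100
= 171.2 / 31.7 * 100
= 540.1%

540.1%


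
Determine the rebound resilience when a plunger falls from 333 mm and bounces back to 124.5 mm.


Resilience = h_rebound / h_drop * 100
= 124.5 / 333 * 100
= 37.4%

37.4%


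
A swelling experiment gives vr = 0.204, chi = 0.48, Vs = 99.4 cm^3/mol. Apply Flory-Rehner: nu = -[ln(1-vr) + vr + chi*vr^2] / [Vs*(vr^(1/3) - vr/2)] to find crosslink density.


ln(1 - vr) = ln(1 - 0.204) = -0.2282
Numerator = -((-0.2282) + 0.204 + 0.48 * 0.204^2) = 0.0042
Denominator = 99.4 * (0.204^(1/3) - 0.204/2) = 48.3756
nu = 0.0042 / 48.3756 = 8.6416e-05 mol/cm^3

8.6416e-05 mol/cm^3


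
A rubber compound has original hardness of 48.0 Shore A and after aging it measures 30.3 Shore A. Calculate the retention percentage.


Retention = aged / original * 100
= 30.3 / 48.0 * 100
= 63.1%

63.1%


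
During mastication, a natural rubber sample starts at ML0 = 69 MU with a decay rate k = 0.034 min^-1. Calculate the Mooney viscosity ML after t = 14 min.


ML = ML0 * exp(-k * t)
ML = 69 * exp(-0.034 * 14)
ML = 69 * 0.6213
ML = 42.87 MU

42.87 MU


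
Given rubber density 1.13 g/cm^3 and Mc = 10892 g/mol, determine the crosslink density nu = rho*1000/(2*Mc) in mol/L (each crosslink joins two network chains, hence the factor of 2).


nu = rho * 1000 / (2 * Mc)
nu = 1.13 * 1000 / (2 * 10892)
nu = 1130.0 / 21784
nu = 0.0519 mol/L

0.0519 mol/L


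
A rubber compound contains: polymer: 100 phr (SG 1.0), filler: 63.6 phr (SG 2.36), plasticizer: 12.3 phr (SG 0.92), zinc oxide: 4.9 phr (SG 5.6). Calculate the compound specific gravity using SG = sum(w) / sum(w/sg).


Sum of weights = 180.8
Volume contributions:
  polymer: 100/1.0 = 100.0000
  filler: 63.6/2.36 = 26.9492
  plasticizer: 12.3/0.92 = 13.3696
  zinc oxide: 4.9/5.6 = 0.8750
Sum of volumes = 141.1937
SG = 180.8 / 141.1937 = 1.281

SG = 1.281


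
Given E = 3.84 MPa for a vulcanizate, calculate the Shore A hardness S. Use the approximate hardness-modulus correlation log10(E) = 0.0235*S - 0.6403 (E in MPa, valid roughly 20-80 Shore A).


log10(E) = 0.0235*S - 0.6403  =>  S = (log10(E) + 0.6403) / 0.0235
log10(3.84) = 0.584331
S = (0.584331 + 0.6403) / 0.0235 = 1.224631 / 0.0235
S = 52.1

Shore A = 52.1


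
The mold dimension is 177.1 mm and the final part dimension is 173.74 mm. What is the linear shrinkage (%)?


Shrinkage = (mold - part) / mold * 100
= (177.1 - 173.74) / 177.1 * 100
= 3.36 / 177.1 * 100
= 1.9%

1.9%


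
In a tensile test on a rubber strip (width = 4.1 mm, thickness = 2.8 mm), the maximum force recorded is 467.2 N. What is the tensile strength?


Area = width * thickness = 4.1 * 2.8 = 11.48 mm^2
TS = force / area = 467.2 / 11.48 = 40.7 MPa

40.7 MPa


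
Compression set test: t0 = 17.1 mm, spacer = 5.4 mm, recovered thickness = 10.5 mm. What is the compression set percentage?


CS = (t0 - recovered) / (t0 - ts) * 100
= (17.1 - 10.5) / (17.1 - 5.4) * 100
= 6.6 / 11.7 * 100
= 56.4%

56.4%


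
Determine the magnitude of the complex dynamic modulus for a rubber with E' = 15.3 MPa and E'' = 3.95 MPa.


|E*| = sqrt(E'^2 + E''^2)
= sqrt(15.3^2 + 3.95^2)
= sqrt(234.0900 + 15.6025)
= 15.802 MPa

15.802 MPa


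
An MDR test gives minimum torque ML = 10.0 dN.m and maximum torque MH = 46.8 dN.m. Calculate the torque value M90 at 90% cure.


M90 = ML + 0.9 * (MH - ML)
M90 = 10.0 + 0.9 * (46.8 - 10.0)
M90 = 10.0 + 0.9 * 36.8
M90 = 43.12 dN.m

43.12 dN.m


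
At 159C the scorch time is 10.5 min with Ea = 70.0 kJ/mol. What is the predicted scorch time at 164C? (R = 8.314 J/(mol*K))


Convert temperatures: T1 = 159 + 273.15 = 432.15 K, T2 = 164 + 273.15 = 437.15 K
ts2_new = 10.5 * exp(70000 / 8.314 * (1/437.15 - 1/432.15))
1/T2 - 1/T1 = -2.6467e-05
ts2_new = 8.4 min

8.4 min


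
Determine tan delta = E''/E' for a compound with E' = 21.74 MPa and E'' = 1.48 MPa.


tan delta = E'' / E'
= 1.48 / 21.74
= 0.0681

tan delta = 0.0681


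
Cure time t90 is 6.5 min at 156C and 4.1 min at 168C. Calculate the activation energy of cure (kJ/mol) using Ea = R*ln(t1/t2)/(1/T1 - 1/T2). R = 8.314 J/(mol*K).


T1 = 429.15 K, T2 = 441.15 K
1/T1 - 1/T2 = 6.3385e-05
ln(t1/t2) = ln(6.5/4.1) = 0.4608
Ea = 8.314 * 0.4608 / 6.3385e-05 = 60443.6905 J/mol
Ea = 60.44 kJ/mol

60.44 kJ/mol


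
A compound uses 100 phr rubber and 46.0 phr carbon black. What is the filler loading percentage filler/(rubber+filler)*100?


Filler % = filler / (rubber + filler) * 100
= 46.0 / (100 + 46.0) * 100
= 46.0 / 146.0 * 100
= 31.51%

31.51%


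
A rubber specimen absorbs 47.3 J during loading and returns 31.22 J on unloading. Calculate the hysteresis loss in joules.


Hysteresis loss = loading - unloading
= 47.3 - 31.22
= 16.08 J

16.08 J


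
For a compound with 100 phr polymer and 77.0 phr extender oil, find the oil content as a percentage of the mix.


Oil % = oil / (100 + oil) * 100
= 77.0 / (100 + 77.0) * 100
= 77.0 / 177.0 * 100
= 43.5%

43.5%


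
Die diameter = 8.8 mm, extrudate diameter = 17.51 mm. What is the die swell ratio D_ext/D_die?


Die swell ratio = D_extrudate / D_die
= 17.51 / 8.8
= 1.99

Die swell = 1.99


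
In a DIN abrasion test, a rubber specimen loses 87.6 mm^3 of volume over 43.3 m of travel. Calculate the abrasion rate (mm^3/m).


Rate = volume_loss / distance
= 87.6 / 43.3
= 2.023 mm^3/m

2.023 mm^3/m


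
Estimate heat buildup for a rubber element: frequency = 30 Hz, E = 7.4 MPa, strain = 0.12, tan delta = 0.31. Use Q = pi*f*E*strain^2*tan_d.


Q = pi * f * E * strain^2 * tan_d
= pi * 30 * 7.4 * 0.12^2 * 0.31
= pi * 30 * 7.4 * 0.0144 * 0.31
= 3.1133

Q = 3.1133


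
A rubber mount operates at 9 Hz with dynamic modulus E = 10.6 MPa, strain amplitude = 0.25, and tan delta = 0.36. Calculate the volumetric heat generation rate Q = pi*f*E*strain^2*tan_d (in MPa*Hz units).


Q = pi * f * E * strain^2 * tan_d
= pi * 9 * 10.6 * 0.25^2 * 0.36
= pi * 9 * 10.6 * 0.0625 * 0.36
= 6.7434

Q = 6.7434


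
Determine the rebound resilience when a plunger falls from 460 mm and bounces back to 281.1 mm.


Resilience = h_rebound / h_drop * 100
= 281.1 / 460 * 100
= 61.1%

61.1%


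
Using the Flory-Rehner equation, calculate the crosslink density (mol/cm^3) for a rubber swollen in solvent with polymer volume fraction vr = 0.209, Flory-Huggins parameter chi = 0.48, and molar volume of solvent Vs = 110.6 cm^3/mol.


ln(1 - vr) = ln(1 - 0.209) = -0.2345
Numerator = -((-0.2345) + 0.209 + 0.48 * 0.209^2) = 0.0045
Denominator = 110.6 * (0.209^(1/3) - 0.209/2) = 54.0776
nu = 0.0045 / 54.0776 = 8.3037e-05 mol/cm^3

8.3037e-05 mol/cm^3


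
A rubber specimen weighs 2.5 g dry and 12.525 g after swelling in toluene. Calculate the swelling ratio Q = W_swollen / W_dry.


Q = W_swollen / W_dry
Q = 12.525 / 2.5
Q = 5.01

Q = 5.01


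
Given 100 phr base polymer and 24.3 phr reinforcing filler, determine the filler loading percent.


Filler % = filler / (rubber + filler) * 100
= 24.3 / (100 + 24.3) * 100
= 24.3 / 124.3 * 100
= 19.55%

19.55%


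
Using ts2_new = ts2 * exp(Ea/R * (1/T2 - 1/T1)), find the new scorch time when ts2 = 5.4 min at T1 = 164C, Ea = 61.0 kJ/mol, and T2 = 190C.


Convert temperatures: T1 = 164 + 273.15 = 437.15 K, T2 = 190 + 273.15 = 463.15 K
ts2_new = 5.4 * exp(61000 / 8.314 * (1/463.15 - 1/437.15))
1/T2 - 1/T1 = -1.2842e-04
ts2_new = 2.1 min

2.1 min


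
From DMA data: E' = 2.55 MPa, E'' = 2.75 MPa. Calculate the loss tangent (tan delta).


tan delta = E'' / E'
= 2.75 / 2.55
= 1.0784

tan delta = 1.0784


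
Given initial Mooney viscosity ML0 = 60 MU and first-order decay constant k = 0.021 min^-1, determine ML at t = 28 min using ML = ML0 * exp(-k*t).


ML = ML0 * exp(-k * t)
ML = 60 * exp(-0.021 * 28)
ML = 60 * 0.5554
ML = 33.33 MU

33.33 MU


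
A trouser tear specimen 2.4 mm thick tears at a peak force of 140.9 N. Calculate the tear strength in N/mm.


Tear strength = force / thickness
= 140.9 / 2.4
= 58.71 N/mm

58.71 N/mm


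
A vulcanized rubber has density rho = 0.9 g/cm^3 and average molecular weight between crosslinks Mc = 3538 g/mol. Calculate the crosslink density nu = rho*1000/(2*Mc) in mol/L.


nu = rho * 1000 / (2 * Mc)
nu = 0.9 * 1000 / (2 * 3538)
nu = 900.0 / 7076
nu = 0.1272 mol/L

0.1272 mol/L


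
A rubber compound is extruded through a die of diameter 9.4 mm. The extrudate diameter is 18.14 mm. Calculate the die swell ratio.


Die swell ratio = D_extrudate / D_die
= 18.14 / 9.4
= 1.93

Die swell = 1.93


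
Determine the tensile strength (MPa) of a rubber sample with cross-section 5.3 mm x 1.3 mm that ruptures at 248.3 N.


Area = width * thickness = 5.3 * 1.3 = 6.89 mm^2
TS = force / area = 248.3 / 6.89 = 36.04 MPa

36.04 MPa


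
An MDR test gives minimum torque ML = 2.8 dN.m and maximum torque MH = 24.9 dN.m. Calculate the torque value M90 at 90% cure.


M90 = ML + 0.9 * (MH - ML)
M90 = 2.8 + 0.9 * (24.9 - 2.8)
M90 = 2.8 + 0.9 * 22.1
M90 = 22.69 dN.m

22.69 dN.m


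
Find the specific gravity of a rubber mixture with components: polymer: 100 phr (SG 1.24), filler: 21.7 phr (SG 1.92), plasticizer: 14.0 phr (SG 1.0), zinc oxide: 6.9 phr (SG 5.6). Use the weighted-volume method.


Sum of weights = 142.6
Volume contributions:
  polymer: 100/1.24 = 80.6452
  filler: 21.7/1.92 = 11.3021
  plasticizer: 14.0/1.0 = 14.0000
  zinc oxide: 6.9/5.6 = 1.2321
Sum of volumes = 107.1794
SG = 142.6 / 107.1794 = 1.33

SG = 1.33


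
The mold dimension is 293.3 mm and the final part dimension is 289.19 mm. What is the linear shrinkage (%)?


Shrinkage = (mold - part) / mold * 100
= (293.3 - 289.19) / 293.3 * 100
= 4.11 / 293.3 * 100
= 1.4%

1.4%


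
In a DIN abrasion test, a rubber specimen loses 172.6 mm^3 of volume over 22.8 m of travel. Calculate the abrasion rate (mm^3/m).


Rate = volume_loss / distance
= 172.6 / 22.8
= 7.57 mm^3/m

7.57 mm^3/m


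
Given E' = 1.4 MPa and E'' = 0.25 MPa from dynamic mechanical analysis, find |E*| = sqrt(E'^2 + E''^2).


|E*| = sqrt(E'^2 + E''^2)
= sqrt(1.4^2 + 0.25^2)
= sqrt(1.9600 + 0.0625)
= 1.422 MPa

1.422 MPa


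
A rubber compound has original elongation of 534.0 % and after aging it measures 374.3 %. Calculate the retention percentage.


Retention = aged / original * 100
= 374.3 / 534.0 * 100
= 70.1%

70.1%


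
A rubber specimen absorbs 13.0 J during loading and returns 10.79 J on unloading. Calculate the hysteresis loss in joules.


Hysteresis loss = loading - unloading
= 13.0 - 10.79
= 2.21 J

2.21 J


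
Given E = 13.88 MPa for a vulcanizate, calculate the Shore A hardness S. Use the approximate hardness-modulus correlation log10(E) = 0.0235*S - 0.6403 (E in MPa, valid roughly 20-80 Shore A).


log10(E) = 0.0235*S - 0.6403  =>  S = (log10(E) + 0.6403) / 0.0235
log10(13.88) = 1.142389
S = (1.142389 + 0.6403) / 0.0235 = 1.782689 / 0.0235
S = 75.9

Shore A = 75.9


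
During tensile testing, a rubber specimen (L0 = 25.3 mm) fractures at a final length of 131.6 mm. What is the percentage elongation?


Elongation = (Lf - L0) / L0 * 100
= (131.6 - 25.3) / 25.3 * 100
= 106.3 / 25.3 * 100
= 420.2%

420.2%


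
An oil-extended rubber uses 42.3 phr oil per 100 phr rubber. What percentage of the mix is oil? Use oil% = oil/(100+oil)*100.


Oil % = oil / (100 + oil) * 100
= 42.3 / (100 + 42.3) * 100
= 42.3 / 142.3 * 100
= 29.73%

29.73%


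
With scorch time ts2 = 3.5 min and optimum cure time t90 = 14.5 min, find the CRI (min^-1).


CRI = 100 / (t90 - ts2)
= 100 / (14.5 - 3.5)
= 100 / 11.0
= 9.09 min^-1

9.09 min^-1


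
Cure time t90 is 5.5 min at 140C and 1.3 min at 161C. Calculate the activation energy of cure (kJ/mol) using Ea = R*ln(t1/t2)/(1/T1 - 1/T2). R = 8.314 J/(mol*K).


T1 = 413.15 K, T2 = 434.15 K
1/T1 - 1/T2 = 1.1708e-04
ln(t1/t2) = ln(5.5/1.3) = 1.4424
Ea = 8.314 * 1.4424 / 1.1708e-04 = 102428.1036 J/mol
Ea = 102.43 kJ/mol

102.43 kJ/mol


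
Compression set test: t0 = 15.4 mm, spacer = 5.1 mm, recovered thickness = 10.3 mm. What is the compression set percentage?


CS = (t0 - recovered) / (t0 - ts) * 100
= (15.4 - 10.3) / (15.4 - 5.1) * 100
= 5.1 / 10.3 * 100
= 49.5%

49.5%


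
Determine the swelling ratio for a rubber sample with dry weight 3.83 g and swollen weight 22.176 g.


Q = W_swollen / W_dry
Q = 22.176 / 3.83
Q = 5.79

Q = 5.79


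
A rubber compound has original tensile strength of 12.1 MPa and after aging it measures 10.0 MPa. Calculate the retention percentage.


Retention = aged / original * 100
= 10.0 / 12.1 * 100
= 82.6%

82.6%


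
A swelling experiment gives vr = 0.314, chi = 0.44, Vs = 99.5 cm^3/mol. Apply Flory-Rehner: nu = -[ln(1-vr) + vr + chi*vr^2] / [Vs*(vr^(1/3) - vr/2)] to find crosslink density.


ln(1 - vr) = ln(1 - 0.314) = -0.3769
Numerator = -((-0.3769) + 0.314 + 0.44 * 0.314^2) = 0.0195
Denominator = 99.5 * (0.314^(1/3) - 0.314/2) = 52.0075
nu = 0.0195 / 52.0075 = 3.7486e-04 mol/cm^3

3.7486e-04 mol/cm^3


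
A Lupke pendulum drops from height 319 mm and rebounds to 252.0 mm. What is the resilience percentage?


Resilience = h_rebound / h_drop * 100
= 252.0 / 319 * 100
= 79.0%

79.0%


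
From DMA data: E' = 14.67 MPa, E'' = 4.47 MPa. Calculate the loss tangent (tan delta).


tan delta = E'' / E'
= 4.47 / 14.67
= 0.3047

tan delta = 0.3047


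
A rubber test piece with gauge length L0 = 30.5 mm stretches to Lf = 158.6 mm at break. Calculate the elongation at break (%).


Elongation = (Lf - L0) / L0 * 100
= (158.6 - 30.5) / 30.5 * 100
= 128.1 / 30.5 * 100
= 420.0%

420.0%


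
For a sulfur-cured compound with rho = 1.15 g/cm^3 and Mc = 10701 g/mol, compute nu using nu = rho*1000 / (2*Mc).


nu = rho * 1000 / (2 * Mc)
nu = 1.15 * 1000 / (2 * 10701)
nu = 1150.0 / 21402
nu = 0.0537 mol/L

0.0537 mol/L


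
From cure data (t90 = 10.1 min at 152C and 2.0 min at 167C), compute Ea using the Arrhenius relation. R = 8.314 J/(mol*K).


T1 = 425.15 K, T2 = 440.15 K
1/T1 - 1/T2 = 8.0158e-05
ln(t1/t2) = ln(10.1/2.0) = 1.6194
Ea = 8.314 * 1.6194 / 8.0158e-05 = 167962.6170 J/mol
Ea = 167.96 kJ/mol

167.96 kJ/mol


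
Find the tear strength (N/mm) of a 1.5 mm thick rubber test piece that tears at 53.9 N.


Tear strength = force / thickness
= 53.9 / 1.5
= 35.93 N/mm

35.93 N/mm


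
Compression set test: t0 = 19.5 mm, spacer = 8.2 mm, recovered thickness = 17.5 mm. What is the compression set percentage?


CS = (t0 - recovered) / (t0 - ts) * 100
= (19.5 - 17.5) / (19.5 - 8.2) * 100
= 2.0 / 11.3 * 100
= 17.7%

17.7%


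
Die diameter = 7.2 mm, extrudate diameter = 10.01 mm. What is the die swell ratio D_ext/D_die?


Die swell ratio = D_extrudate / D_die
= 10.01 / 7.2
= 1.39

Die swell = 1.39


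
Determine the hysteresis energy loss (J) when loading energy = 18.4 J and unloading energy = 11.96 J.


Hysteresis loss = loading - unloading
= 18.4 - 11.96
= 6.44 J

6.44 J


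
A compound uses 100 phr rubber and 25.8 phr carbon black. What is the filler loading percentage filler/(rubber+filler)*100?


Filler % = filler / (rubber + filler) * 100
= 25.8 / (100 + 25.8) * 100
= 25.8 / 125.8 * 100
= 20.51%

20.51%


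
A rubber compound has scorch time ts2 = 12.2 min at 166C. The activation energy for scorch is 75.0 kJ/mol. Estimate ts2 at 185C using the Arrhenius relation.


Convert temperatures: T1 = 166 + 273.15 = 439.15 K, T2 = 185 + 273.15 = 458.15 K
ts2_new = 12.2 * exp(75000 / 8.314 * (1/458.15 - 1/439.15))
1/T2 - 1/T1 = -9.4435e-05
ts2_new = 5.2 min

5.2 min


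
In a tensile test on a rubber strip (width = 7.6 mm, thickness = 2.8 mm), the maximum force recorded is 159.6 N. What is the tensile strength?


Area = width * thickness = 7.6 * 2.8 = 21.28 mm^2
TS = force / area = 159.6 / 21.28 = 7.5 MPa

7.5 MPa


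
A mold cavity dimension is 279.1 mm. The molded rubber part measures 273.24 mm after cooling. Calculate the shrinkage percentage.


Shrinkage = (mold - part) / mold * 100
= (279.1 - 273.24) / 279.1 * 100
= 5.86 / 279.1 * 100
= 2.1%

2.1%


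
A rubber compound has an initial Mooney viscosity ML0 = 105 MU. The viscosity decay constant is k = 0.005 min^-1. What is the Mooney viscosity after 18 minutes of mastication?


ML = ML0 * exp(-k * t)
ML = 105 * exp(-0.005 * 18)
ML = 105 * 0.9139
ML = 95.96 MU

95.96 MU


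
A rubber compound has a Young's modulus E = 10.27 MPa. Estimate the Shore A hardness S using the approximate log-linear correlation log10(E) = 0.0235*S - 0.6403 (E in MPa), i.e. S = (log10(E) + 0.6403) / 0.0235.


log10(E) = 0.0235*S - 0.6403  =>  S = (log10(E) + 0.6403) / 0.0235
log10(10.27) = 1.011570
S = (1.011570 + 0.6403) / 0.0235 = 1.651870 / 0.0235
S = 70.3

Shore A = 70.3


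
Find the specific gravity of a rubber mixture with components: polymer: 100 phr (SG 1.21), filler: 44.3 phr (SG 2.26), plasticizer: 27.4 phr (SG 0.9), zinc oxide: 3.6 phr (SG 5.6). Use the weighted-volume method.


Sum of weights = 175.3
Volume contributions:
  polymer: 100/1.21 = 82.6446
  filler: 44.3/2.26 = 19.6018
  plasticizer: 27.4/0.9 = 30.4444
  zinc oxide: 3.6/5.6 = 0.6429
Sum of volumes = 133.3337
SG = 175.3 / 133.3337 = 1.315

SG = 1.315


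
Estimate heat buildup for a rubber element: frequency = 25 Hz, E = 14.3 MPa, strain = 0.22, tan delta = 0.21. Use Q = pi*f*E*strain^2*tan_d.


Q = pi * f * E * strain^2 * tan_d
= pi * 25 * 14.3 * 0.22^2 * 0.21
= pi * 25 * 14.3 * 0.0484 * 0.21
= 11.4154

Q = 11.4154


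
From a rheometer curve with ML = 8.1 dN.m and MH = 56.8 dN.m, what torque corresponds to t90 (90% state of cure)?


M90 = ML + 0.9 * (MH - ML)
M90 = 8.1 + 0.9 * (56.8 - 8.1)
M90 = 8.1 + 0.9 * 48.7
M90 = 51.93 dN.m

51.93 dN.m


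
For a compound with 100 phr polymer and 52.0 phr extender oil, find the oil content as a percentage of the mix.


Oil % = oil / (100 + oil) * 100
= 52.0 / (100 + 52.0) * 100
= 52.0 / 152.0 * 100
= 34.21%

34.21%


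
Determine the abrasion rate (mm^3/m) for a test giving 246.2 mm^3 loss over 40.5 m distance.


Rate = volume_loss / distance
= 246.2 / 40.5
= 6.079 mm^3/m

6.079 mm^3/m


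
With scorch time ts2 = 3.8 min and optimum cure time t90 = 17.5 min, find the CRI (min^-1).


CRI = 100 / (t90 - ts2)
= 100 / (17.5 - 3.8)
= 100 / 13.7
= 7.3 min^-1

7.3 min^-1


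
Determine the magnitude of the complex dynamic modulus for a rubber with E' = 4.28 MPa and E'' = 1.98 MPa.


|E*| = sqrt(E'^2 + E''^2)
= sqrt(4.28^2 + 1.98^2)
= sqrt(18.3184 + 3.9204)
= 4.716 MPa

4.716 MPa


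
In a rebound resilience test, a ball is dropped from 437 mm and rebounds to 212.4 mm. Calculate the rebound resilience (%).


Resilience = h_rebound / h_drop * 100
= 212.4 / 437 * 100
= 48.6%

48.6%


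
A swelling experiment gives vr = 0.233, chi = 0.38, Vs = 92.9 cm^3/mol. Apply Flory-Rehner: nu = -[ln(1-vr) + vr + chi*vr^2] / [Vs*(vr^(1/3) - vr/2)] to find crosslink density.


ln(1 - vr) = ln(1 - 0.233) = -0.2653
Numerator = -((-0.2653) + 0.233 + 0.38 * 0.233^2) = 0.0116
Denominator = 92.9 * (0.233^(1/3) - 0.233/2) = 46.3427
nu = 0.0116 / 46.3427 = 2.5114e-04 mol/cm^3

2.5114e-04 mol/cm^3


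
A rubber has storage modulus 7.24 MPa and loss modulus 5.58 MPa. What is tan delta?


tan delta = E'' / E'
= 5.58 / 7.24
= 0.7707

tan delta = 0.7707


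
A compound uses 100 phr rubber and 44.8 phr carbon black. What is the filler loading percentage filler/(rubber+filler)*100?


Filler % = filler / (rubber + filler) * 100
= 44.8 / (100 + 44.8) * 100
= 44.8 / 144.8 * 100
= 30.94%

30.94%


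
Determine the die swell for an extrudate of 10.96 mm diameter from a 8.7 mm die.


Die swell ratio = D_extrudate / D_die
= 10.96 / 8.7
= 1.26

Die swell = 1.26


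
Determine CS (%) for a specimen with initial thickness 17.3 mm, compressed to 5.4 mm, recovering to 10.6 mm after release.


CS = (t0 - recovered) / (t0 - ts) * 100
= (17.3 - 10.6) / (17.3 - 5.4) * 100
= 6.7 / 11.9 * 100
= 56.3%

56.3%


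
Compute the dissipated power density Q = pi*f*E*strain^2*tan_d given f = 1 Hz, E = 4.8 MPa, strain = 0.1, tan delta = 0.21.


Q = pi * f * E * strain^2 * tan_d
= pi * 1 * 4.8 * 0.1^2 * 0.21
= pi * 1 * 4.8 * 0.0100 * 0.21
= 0.0317

Q = 0.0317


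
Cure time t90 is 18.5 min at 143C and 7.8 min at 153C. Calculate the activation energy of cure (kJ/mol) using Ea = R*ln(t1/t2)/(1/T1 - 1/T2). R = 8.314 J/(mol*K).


T1 = 416.15 K, T2 = 426.15 K
1/T1 - 1/T2 = 5.6388e-05
ln(t1/t2) = ln(18.5/7.8) = 0.8636
Ea = 8.314 * 0.8636 / 5.6388e-05 = 127338.1922 J/mol
Ea = 127.34 kJ/mol

127.34 kJ/mol


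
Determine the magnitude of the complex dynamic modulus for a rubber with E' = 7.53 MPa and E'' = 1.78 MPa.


|E*| = sqrt(E'^2 + E''^2)
= sqrt(7.53^2 + 1.78^2)
= sqrt(56.7009 + 3.1684)
= 7.738 MPa

7.738 MPa


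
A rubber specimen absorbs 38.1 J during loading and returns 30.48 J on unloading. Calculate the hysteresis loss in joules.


Hysteresis loss = loading - unloading
= 38.1 - 30.48
= 7.62 J

7.62 J


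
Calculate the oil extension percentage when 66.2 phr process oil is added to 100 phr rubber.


Oil % = oil / (100 + oil) * 100
= 66.2 / (100 + 66.2) * 100
= 66.2 / 166.2 * 100
= 39.83%

39.83%


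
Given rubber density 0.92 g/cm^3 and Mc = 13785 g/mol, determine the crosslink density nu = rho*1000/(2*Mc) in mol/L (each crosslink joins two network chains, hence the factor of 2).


nu = rho * 1000 / (2 * Mc)
nu = 0.92 * 1000 / (2 * 13785)
nu = 920.0 / 27570
nu = 0.0334 mol/L

0.0334 mol/L


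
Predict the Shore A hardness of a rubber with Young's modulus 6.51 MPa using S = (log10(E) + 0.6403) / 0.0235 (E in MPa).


log10(E) = 0.0235*S - 0.6403  =>  S = (log10(E) + 0.6403) / 0.0235
log10(6.51) = 0.813581
S = (0.813581 + 0.6403) / 0.0235 = 1.453881 / 0.0235
S = 61.9

Shore A = 61.9


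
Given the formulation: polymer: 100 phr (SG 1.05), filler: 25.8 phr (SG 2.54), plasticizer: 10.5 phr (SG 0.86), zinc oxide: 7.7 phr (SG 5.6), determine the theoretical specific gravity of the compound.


Sum of weights = 144.0
Volume contributions:
  polymer: 100/1.05 = 95.2381
  filler: 25.8/2.54 = 10.1575
  plasticizer: 10.5/0.86 = 12.2093
  zinc oxide: 7.7/5.6 = 1.3750
Sum of volumes = 118.9799
SG = 144.0 / 118.9799 = 1.21

SG = 1.21


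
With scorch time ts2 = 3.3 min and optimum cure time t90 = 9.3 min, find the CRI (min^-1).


CRI = 100 / (t90 - ts2)
= 100 / (9.3 - 3.3)
= 100 / 6.0
= 16.67 min^-1

16.67 min^-1


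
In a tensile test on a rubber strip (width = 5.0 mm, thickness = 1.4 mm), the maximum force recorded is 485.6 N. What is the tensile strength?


Area = width * thickness = 5.0 * 1.4 = 7.0 mm^2
TS = force / area = 485.6 / 7.0 = 69.37 MPa

69.37 MPa


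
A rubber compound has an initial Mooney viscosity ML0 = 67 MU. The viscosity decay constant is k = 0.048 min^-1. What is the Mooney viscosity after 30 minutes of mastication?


ML = ML0 * exp(-k * t)
ML = 67 * exp(-0.048 * 30)
ML = 67 * 0.2369
ML = 15.87 MU

15.87 MU


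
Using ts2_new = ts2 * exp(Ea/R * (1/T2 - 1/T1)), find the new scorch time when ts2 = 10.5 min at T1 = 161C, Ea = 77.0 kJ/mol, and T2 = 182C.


Convert temperatures: T1 = 161 + 273.15 = 434.15 K, T2 = 182 + 273.15 = 455.15 K
ts2_new = 10.5 * exp(77000 / 8.314 * (1/455.15 - 1/434.15))
1/T2 - 1/T1 = -1.0627e-04
ts2_new = 3.92 min

3.92 min


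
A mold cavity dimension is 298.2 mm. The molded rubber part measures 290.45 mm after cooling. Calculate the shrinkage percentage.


Shrinkage = (mold - part) / mold * 100
= (298.2 - 290.45) / 298.2 * 100
= 7.75 / 298.2 * 100
= 2.6%

2.6%


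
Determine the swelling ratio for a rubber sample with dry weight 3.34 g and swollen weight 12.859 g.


Q = W_swollen / W_dry
Q = 12.859 / 3.34
Q = 3.85

Q = 3.85


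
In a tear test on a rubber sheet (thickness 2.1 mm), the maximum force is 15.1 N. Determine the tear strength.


Tear strength = force / thickness
= 15.1 / 2.1
= 7.19 N/mm

7.19 N/mm


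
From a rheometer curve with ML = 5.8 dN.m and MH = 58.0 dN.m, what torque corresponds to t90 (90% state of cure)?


M90 = ML + 0.9 * (MH - ML)
M90 = 5.8 + 0.9 * (58.0 - 5.8)
M90 = 5.8 + 0.9 * 52.2
M90 = 52.78 dN.m

52.78 dN.m


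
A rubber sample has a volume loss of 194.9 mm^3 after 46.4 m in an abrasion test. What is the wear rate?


Rate = volume_loss / distance
= 194.9 / 46.4
= 4.2 mm^3/m

4.2 mm^3/m


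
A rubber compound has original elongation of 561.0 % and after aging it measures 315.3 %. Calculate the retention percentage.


Retention = aged / original * 100
= 315.3 / 561.0 * 100
= 56.2%

56.2%


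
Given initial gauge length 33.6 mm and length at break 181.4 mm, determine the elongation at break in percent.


Elongation = (Lf - L0) / L0 * 100
= (181.4 - 33.6) / 33.6 * 100
= 147.8 / 33.6 * 100
= 439.9%

439.9%


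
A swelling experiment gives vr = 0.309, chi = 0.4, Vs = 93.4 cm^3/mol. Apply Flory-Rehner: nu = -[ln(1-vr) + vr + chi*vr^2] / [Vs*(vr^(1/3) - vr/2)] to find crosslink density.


ln(1 - vr) = ln(1 - 0.309) = -0.3696
Numerator = -((-0.3696) + 0.309 + 0.4 * 0.309^2) = 0.0224
Denominator = 93.4 * (0.309^(1/3) - 0.309/2) = 48.7138
nu = 0.0224 / 48.7138 = 4.6030e-04 mol/cm^3

4.6030e-04 mol/cm^3


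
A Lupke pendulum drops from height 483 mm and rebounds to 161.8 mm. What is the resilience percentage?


Resilience = h_rebound / h_drop * 100
= 161.8 / 483 * 100
= 33.5%

33.5%


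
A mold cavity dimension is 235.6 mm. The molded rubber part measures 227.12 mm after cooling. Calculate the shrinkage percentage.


Shrinkage = (mold - part) / mold * 100
= (235.6 - 227.12) / 235.6 * 100
= 8.48 / 235.6 * 100
= 3.6%

3.6%


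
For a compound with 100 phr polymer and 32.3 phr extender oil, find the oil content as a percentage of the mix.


Oil % = oil / (100 + oil) * 100
= 32.3 / (100 + 32.3) * 100
= 32.3 / 132.3 * 100
= 24.41%

24.41%


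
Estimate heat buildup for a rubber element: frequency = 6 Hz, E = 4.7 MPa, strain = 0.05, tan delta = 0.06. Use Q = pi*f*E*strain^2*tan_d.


Q = pi * f * E * strain^2 * tan_d
= pi * 6 * 4.7 * 0.05^2 * 0.06
= pi * 6 * 4.7 * 0.0025 * 0.06
= 0.0133

Q = 0.0133
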